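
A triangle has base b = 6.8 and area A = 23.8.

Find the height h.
A = ½·b·h  ⇒  h = 2A/b = 2·23.8/6.8 = 47.6/6.8 ≈ 7

h = 7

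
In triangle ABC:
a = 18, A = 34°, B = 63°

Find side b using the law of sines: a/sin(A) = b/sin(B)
a/sin(A) = b/sin(B)  ⇒  b = a·sin(B)/sin(A) = 18·sin(63°)/sin(34°)
sin(63°) ≈ 0.891007, sin(34°) ≈ 0.559193
b ≈ 18·0.891007/0.559193 ≈ 16.0381/0.559193 ≈ 28.6808

b = 28.68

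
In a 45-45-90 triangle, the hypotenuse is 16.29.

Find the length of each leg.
In a 45-45-90 triangle hypotenuse = leg·√2, so leg = hypotenuse/√2.
Leg = 16.29/√2 ≈ 16.29/1.41421 ≈ 11.5188

Each leg = 11.52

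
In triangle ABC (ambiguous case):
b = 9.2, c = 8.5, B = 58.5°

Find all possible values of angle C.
b/sin(B) = c/sin(C)  ⇒  sin(C) = c·sin(B)/b = 8.5·sin(58.5°)/9.2
sin(58.5°) ≈ 0.85264
sin(C) ≈ 8.5·0.85264/9.2 ≈ 7.24744/9.2 ≈ 0.787765
Candidate 1: C₁ = arcsin(0.787765) ≈ 51.9772°  →  A = 180° − 58.5° − 51.9772° ≈ 69.5228° > 0, valid
Candidate 2: C₂ = 180° − C₁ ≈ 128.023°  →  A = 180° − 58.5° − 128.023° ≈ -6.5228° ≤ 0, not a valid triangle

C = 51.98° (one solution)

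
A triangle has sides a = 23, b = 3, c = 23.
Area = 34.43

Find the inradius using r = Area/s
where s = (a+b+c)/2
s = (23 + 3 + 23)/2 = 49/2 = 24.5
r = Area/s = 34.43/24.5 ≈ 1.40531

r = 1.405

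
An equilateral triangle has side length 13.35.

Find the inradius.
r = Area/s with s the semi-perimeter.
Area = (√3/4)·13.35² = (√3/4)·178.2225 ≈ 0.433013·178.2225 ≈ 77.1726
s = 3·13.35/2 = 20.025
r ≈ 77.1726/20.025 ≈ 3.85381
(Equivalently r = side/(2√3) = 13.35/3.4641 ≈ 3.85381.)

r = 3.854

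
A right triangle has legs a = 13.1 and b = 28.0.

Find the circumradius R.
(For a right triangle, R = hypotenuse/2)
Hypotenuse c = √(a² + b²) = √(171.61 + 784) = √955.61 ≈ 30.9129
R = c/2 ≈ 30.9129/2 ≈ 15.4565

R = 15.46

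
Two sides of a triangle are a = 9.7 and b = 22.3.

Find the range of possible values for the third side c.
Triangle inequality: |a − b| < c < a + b
|a − b| = |9.7 − 22.3| = 12.6
a + b = 9.7 + 22.3 = 32

12.6 < c < 32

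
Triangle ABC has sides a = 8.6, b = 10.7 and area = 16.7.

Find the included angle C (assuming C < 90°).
Area = ½·a·b·sin(C)  ⇒  sin(C) = 2·Area/(a·b) = 2·16.7/(8.6·10.7) = 33.4/92.02 ≈ 0.362965
C = arcsin(0.362965) ≈ 21.2824° (taking the acute solution since C < 90°)

C = 21.28°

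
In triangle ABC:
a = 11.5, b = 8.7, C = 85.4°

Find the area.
Two sides and the included angle (SAS): A = ½·a·b·sin(C) = ½·11.5·8.7·sin(85.4°)
sin(85.4°) ≈ 0.996779
A ≈ ½·100.05·0.996779 = 50.025·0.996779 ≈ 49.8639

Area = 49.86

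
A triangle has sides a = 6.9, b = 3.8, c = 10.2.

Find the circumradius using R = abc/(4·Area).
First find the area with Heron's formula.
s = (6.9 + 3.8 + 10.2)/2 = 10.45
Area = √(s(s−a)(s−b)(s−c)) = √(10.45·3.55·6.65·0.25) ≈ √61.6746 ≈ 7.85332
abc = 6.9·3.8·10.2 = 267.444
R = abc/(4·Area) ≈ 267.444/(4·7.85332) = 267.444/31.4133 ≈ 8.51373

R = 8.514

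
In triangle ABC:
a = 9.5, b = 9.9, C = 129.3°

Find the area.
Two sides and the included angle (SAS): A = ½·a·b·sin(C) = ½·9.5·9.9·sin(129.3°)
sin(129.3°) ≈ 0.77384
A ≈ ½·94.05·0.77384 = 47.025·0.77384 ≈ 36.3898

Area = 36.39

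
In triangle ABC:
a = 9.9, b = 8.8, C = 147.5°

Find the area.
Two sides and the included angle (SAS): A = ½·a·b·sin(C) = ½·9.9·8.8·sin(147.5°)
sin(147.5°) ≈ 0.5373
A ≈ ½·87.12·0.5373 = 43.56·0.5373 ≈ 23.4048

Area = 23.4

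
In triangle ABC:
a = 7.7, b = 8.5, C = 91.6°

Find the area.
Two sides and the included angle (SAS): A = ½·a·b·sin(C) = ½·7.7·8.5·sin(91.6°)
sin(91.6°) ≈ 0.99961
A ≈ ½·65.45·0.99961 = 32.725·0.99961 ≈ 32.7122

Area = 32.71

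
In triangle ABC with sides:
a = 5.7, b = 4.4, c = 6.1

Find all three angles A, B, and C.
Law of cosines for each angle (a² = 32.49, b² = 19.36, c² = 37.21):
cos(A) = (b² + c² − a²)/(2bc) = (19.36 + 37.21 − 32.49)/(2·4.4·6.1) = 24.08/53.68 ≈ 0.448584  ⇒  A ≈ 63.3471°
cos(B) = (a² + c² − b²)/(2ac) = (32.49 + 37.21 − 19.36)/(2·5.7·6.1) = 50.34/69.54 ≈ 0.7239  ⇒  B ≈ 43.6226°
cos(C) = (a² + b² − c²)/(2ab) = (32.49 + 19.36 − 37.21)/(2·5.7·4.4) = 14.64/50.16 ≈ 0.291866  ⇒  C ≈ 73.0303°
Check: A + B + C ≈ 180°

A = 63.35°, B = 43.62°, C = 73.03°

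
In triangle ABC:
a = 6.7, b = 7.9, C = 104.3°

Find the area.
Two sides and the included angle (SAS): A = ½·a·b·sin(C) = ½·6.7·7.9·sin(104.3°)
sin(104.3°) ≈ 0.969016
A ≈ ½·52.93·0.969016 = 26.465·0.969016 ≈ 25.645

Area = 25.65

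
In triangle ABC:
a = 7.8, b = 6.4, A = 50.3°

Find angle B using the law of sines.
a/sin(A) = b/sin(B)  ⇒  sin(B) = b·sin(A)/a = 6.4·sin(50.3°)/7.8
sin(50.3°) ≈ 0.7694
sin(B) ≈ 6.4·0.7694/7.8 ≈ 4.92416/7.8 ≈ 0.631302
B = arcsin(0.631302) ≈ 39.1463°
(Since b ≤ a we need B ≤ A, so the obtuse alternative 180° − 39.1463° ≈ 140.854° is rejected.)

B = 39.15°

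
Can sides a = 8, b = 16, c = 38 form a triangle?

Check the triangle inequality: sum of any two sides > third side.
a + b vs c: 8 + 16 = 24 ≤ 38  ✗
a + c vs b: 8 + 38 = 46 > 16  ✓
b + c vs a: 16 + 38 = 54 > 8  ✓

No: 8 + 16 = 24 is not > 38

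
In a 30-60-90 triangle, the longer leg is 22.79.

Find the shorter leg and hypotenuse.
In a 30-60-90 triangle the sides are in ratio 1 : √3 : 2, so short leg = long leg/√3 and hypotenuse = 2·(short leg).
Short leg = 22.79/√3 ≈ 22.79/1.73205 ≈ 13.1578
Hypotenuse = 2·13.1578 ≈ 26.3156

Short leg = 13.16, Hypotenuse = 26.32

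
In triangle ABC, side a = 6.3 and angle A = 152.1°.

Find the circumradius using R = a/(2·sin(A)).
R = a/(2·sin(A)) = 6.3/(2·sin(152.1°))
sin(152.1°) ≈ 0.46793
R ≈ 6.3/(2·0.46793) = 6.3/0.93586 ≈ 6.73178

R = 6.732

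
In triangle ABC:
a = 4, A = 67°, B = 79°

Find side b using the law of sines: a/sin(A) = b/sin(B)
a/sin(A) = b/sin(B)  ⇒  b = a·sin(B)/sin(A) = 4·sin(79°)/sin(67°)
sin(79°) ≈ 0.981627, sin(67°) ≈ 0.920505
b ≈ 4·0.981627/0.920505 ≈ 3.92651/0.920505 ≈ 4.2656

b = 4.266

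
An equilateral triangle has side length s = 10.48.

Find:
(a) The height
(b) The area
(a) The height splits the triangle into two 30-60-90 halves: h = s·√3/2 = 10.48·1.73205/2 ≈ 18.1519/2 ≈ 9.07595
(b) Area = (√3/4)·s² = (√3/4)·10.48² = (√3/4)·109.8304 ≈ 0.433013·109.8304 ≈ 47.558

Height = 9.076, Area = 47.56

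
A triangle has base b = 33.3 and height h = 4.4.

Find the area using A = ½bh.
A = ½·b·h = ½·33.3·4.4 = ½·146.52 = 73.26

Area = 73.26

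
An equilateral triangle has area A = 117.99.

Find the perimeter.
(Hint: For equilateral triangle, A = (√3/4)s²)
A = (√3/4)s²  ⇒  s² = 4A/√3 = 4·117.99/√3 = 471.96/1.73205 ≈ 272.486
s ≈ √272.486 ≈ 16.5072
Perimeter = 3s ≈ 3·16.5072 ≈ 49.5215

Perimeter = 49.52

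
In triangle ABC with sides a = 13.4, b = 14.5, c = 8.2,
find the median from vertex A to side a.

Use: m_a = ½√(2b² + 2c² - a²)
m_a = ½√(2·14.5² + 2·8.2² − 13.4²) = ½√(2·210.25 + 2·67.24 − 179.56) = ½√(420.5 + 134.48 − 179.56) = ½√375.42
√375.42 ≈ 19.3758, so m_a ≈ 9.68788

m_a = 9.688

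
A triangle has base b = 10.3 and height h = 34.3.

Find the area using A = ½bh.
A = ½·b·h = ½·10.3·34.3 = ½·353.29 = 176.645

Area = 176.645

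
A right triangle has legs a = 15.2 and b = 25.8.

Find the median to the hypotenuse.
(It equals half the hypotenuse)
Hypotenuse c = √(a² + b²) = √(231.04 + 665.64) = √896.68 ≈ 29.9446
Median to hypotenuse = c/2 ≈ 29.9446/2 ≈ 14.9723

Median = 14.97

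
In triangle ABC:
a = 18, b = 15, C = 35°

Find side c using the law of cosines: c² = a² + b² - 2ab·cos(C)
c² = 18² + 15² − 2·18·15·cos(35°)
cos(35°) ≈ 0.819152
c² ≈ 324 + 225 − 540·(0.819152) ≈ 549 − 442.342 ≈ 106.658
c ≈ √106.658 ≈ 10.3275

c = 10.33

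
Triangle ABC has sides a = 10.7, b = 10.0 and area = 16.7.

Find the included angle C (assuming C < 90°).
Area = ½·a·b·sin(C)  ⇒  sin(C) = 2·Area/(a·b) = 2·16.7/(10.7·10.0) = 33.4/107 ≈ 0.31215
C = arcsin(0.31215) ≈ 18.1888° (taking the acute solution since C < 90°)

C = 18.19°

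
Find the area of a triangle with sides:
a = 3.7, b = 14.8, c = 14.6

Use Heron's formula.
s = (3.7 + 14.8 + 14.6)/2 = 33.1/2 = 16.55
s − a = 12.85, s − b = 1.75, s − c = 1.95
s(s−a)(s−b)(s−c) = 16.55·12.85·1.75·1.95 ≈ 725.728
Area = √725.728 ≈ 26.9393

Area = 26.94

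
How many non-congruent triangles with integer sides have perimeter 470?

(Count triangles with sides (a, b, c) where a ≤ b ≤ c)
Let a ≤ b ≤ c with a + b + c = 470. The only binding inequality is a + b > c, i.e. 470 − c > c, so c < 470/2; and c ≥ 470/3 since c is the largest side.
So 157 ≤ c ≤ 234. For each c, b runs from ⌈(470 − c)/2⌉ up to c (then a = 470 − b − c satisfies 1 ≤ a ≤ b automatically), giving c − ⌈(470 − c)/2⌉ + 1 choices.
Summing over c: 1 + 3 + 4 + 6 + … + 115 + 117  (78 terms, c = 157, …, 234) = 4602
Check (closed form: nearest integer to p²/48 for even p, (p+3)²/48 for odd p): 470²/48 = 220900/48 ≈ 4602.08 → 4602

4602 triangles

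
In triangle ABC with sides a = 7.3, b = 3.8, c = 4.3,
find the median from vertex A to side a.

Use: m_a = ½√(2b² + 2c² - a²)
m_a = ½√(2·3.8² + 2·4.3² − 7.3²) = ½√(2·14.44 + 2·18.49 − 53.29) = ½√(28.88 + 36.98 − 53.29) = ½√12.57
√12.57 ≈ 3.54542, so m_a ≈ 1.77271

m_a = 1.773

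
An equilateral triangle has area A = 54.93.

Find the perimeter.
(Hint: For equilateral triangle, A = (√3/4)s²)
A = (√3/4)s²  ⇒  s² = 4A/√3 = 4·54.93/√3 = 219.72/1.73205 ≈ 126.855
s ≈ √126.855 ≈ 11.263
Perimeter = 3s ≈ 3·11.263 ≈ 33.789

Perimeter = 33.79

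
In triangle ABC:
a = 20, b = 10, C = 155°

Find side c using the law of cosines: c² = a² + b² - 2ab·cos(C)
c² = 20² + 10² − 2·20·10·cos(155°)
cos(155°) ≈ -0.906308
c² ≈ 400 + 100 − 400·(-0.906308) ≈ 500 + 362.523 ≈ 862.523
c ≈ √862.523 ≈ 29.3687

c = 29.37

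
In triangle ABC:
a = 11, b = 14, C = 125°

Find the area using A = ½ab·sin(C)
A = ½·a·b·sin(C) = ½·11·14·sin(125°)
sin(125°) ≈ 0.819152
A ≈ ½·154·0.819152 = 77·0.819152 ≈ 63.0747

Area = 63.07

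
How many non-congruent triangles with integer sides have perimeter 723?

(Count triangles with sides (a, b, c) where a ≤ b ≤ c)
Let a ≤ b ≤ c with a + b + c = 723. The only binding inequality is a + b > c, i.e. 723 − c > c, so c < 723/2; and c ≥ 723/3 since c is the largest side.
So 241 ≤ c ≤ 361. For each c, b runs from ⌈(723 − c)/2⌉ up to c (then a = 723 − b − c satisfies 1 ≤ a ≤ b automatically), giving c − ⌈(723 − c)/2⌉ + 1 choices.
Summing over c: 1 + 2 + 4 + 5 + … + 179 + 181  (121 terms, c = 241, …, 361) = 10981
Check (closed form: nearest integer to p²/48 for even p, (p+3)²/48 for odd p): (723+3)²/48 = 726²/48 = 527076/48 ≈ 10980.75 → 10981

10981 triangles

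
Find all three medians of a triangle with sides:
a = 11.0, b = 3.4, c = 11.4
Median formula: m_a = ½√(2b² + 2c² − a²) (and cyclically). a² = 121, b² = 11.56, c² = 129.96.
m_a = ½√(2·11.56 + 2·129.96 − 121) = ½√162.04 ≈ ½·12.7295 ≈ 6.36475
m_b = ½√(2·121 + 2·129.96 − 11.56) = ½√490.36 ≈ ½·22.1441 ≈ 11.072
m_c = ½√(2·121 + 2·11.56 − 129.96) = ½√135.16 ≈ ½·11.6258 ≈ 5.81292

m_a = 6.365, m_b = 11.07, m_c = 5.813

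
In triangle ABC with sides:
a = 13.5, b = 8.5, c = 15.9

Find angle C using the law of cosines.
c² = a² + b² − 2ab·cos(C)  ⇒  cos(C) = (a² + b² − c²)/(2ab)
cos(C) = (13.5² + 8.5² − 15.9²)/(2·13.5·8.5) = (182.25 + 72.25 − 252.81)/229.5 = 1.69/229.5 ≈ 0.00736383
C = arccos(0.00736383) ≈ 89.5781°

C = 89.58°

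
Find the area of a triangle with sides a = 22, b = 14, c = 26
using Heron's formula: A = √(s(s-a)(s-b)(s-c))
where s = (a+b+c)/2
s = (22 + 14 + 26)/2 = 62/2 = 31
s − a = 9, s − b = 17, s − c = 5
s(s−a)(s−b)(s−c) = 31·9·17·5 = 23715
Area = √23715 ≈ 153.997

s = 31.0, Area = 154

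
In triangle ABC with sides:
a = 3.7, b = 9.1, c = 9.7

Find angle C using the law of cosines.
c² = a² + b² − 2ab·cos(C)  ⇒  cos(C) = (a² + b² − c²)/(2ab)
cos(C) = (3.7² + 9.1² − 9.7²)/(2·3.7·9.1) = (13.69 + 82.81 − 94.09)/67.34 = 2.41/67.34 ≈ 0.0357885
C = arccos(0.0357885) ≈ 87.949°

C = 87.95°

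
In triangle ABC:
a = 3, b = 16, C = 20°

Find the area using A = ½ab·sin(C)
A = ½·a·b·sin(C) = ½·3·16·sin(20°)
sin(20°) ≈ 0.34202
A ≈ ½·48·0.34202 = 24·0.34202 ≈ 8.20848

Area = 8.208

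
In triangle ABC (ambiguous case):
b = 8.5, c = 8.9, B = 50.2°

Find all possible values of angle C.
b/sin(B) = c/sin(C)  ⇒  sin(C) = c·sin(B)/b = 8.9·sin(50.2°)/8.5
sin(50.2°) ≈ 0.768284
sin(C) ≈ 8.9·0.768284/8.5 ≈ 6.83772/8.5 ≈ 0.804438
Candidate 1: C₁ = arcsin(0.804438) ≈ 53.556°  →  A = 180° − 50.2° − 53.556° ≈ 76.244° > 0, valid
Candidate 2: C₂ = 180° − C₁ ≈ 126.444°  →  A = 180° − 50.2° − 126.444° ≈ 3.35602° > 0, valid

C = 53.56° or C = 126.4° (two solutions)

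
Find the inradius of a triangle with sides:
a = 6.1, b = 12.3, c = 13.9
r = Area/s where s is the semi-perimeter.
s = (6.1 + 12.3 + 13.9)/2 = 32.3/2 = 16.15
Area = √(s(s−a)(s−b)(s−c)) = √(16.15·10.05·3.85·2.25) ≈ √1405.99 ≈ 37.4965
r ≈ 37.4965/16.15 ≈ 2.32177

r = 2.322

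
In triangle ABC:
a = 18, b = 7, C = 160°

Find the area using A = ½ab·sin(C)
A = ½·a·b·sin(C) = ½·18·7·sin(160°)
sin(160°) ≈ 0.34202
A ≈ ½·126·0.34202 = 63·0.34202 ≈ 21.5473

Area = 21.55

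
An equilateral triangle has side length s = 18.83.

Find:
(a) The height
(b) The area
(a) The height splits the triangle into two 30-60-90 halves: h = s·√3/2 = 18.83·1.73205/2 ≈ 32.6145/2 ≈ 16.3073
(b) Area = (√3/4)·s² = (√3/4)·18.83² = (√3/4)·354.5689 ≈ 0.433013·354.5689 ≈ 153.533

Height = 16.31, Area = 153.5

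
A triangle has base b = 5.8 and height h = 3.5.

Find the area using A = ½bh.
A = ½·b·h = ½·5.8·3.5 = ½·20.3 = 10.15

Area = 10.15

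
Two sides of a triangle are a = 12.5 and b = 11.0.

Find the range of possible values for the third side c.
Triangle inequality: |a − b| < c < a + b
|a − b| = |12.5 − 11.0| = 1.5
a + b = 12.5 + 11.0 = 23.5

1.5 < c < 23.5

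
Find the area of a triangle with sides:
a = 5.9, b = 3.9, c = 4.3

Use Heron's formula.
s = (5.9 + 3.9 + 4.3)/2 = 14.1/2 = 7.05
s − a = 1.15, s − b = 3.15, s − c = 2.75
s(s−a)(s−b)(s−c) = 7.05·1.15·3.15·2.75 ≈ 70.2312
Area = √70.2312 ≈ 8.38041

Area = 8.38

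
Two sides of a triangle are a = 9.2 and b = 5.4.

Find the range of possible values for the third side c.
Triangle inequality: |a − b| < c < a + b
|a − b| = |9.2 − 5.4| = 3.8
a + b = 9.2 + 5.4 = 14.6

3.8 < c < 14.6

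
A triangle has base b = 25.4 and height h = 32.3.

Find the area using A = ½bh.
A = ½·b·h = ½·25.4·32.3 = ½·820.42 = 410.21

Area = 410.21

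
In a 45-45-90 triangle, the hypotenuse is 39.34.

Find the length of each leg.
In a 45-45-90 triangle hypotenuse = leg·√2, so leg = hypotenuse/√2.
Leg = 39.34/√2 ≈ 39.34/1.41421 ≈ 27.8176

Each leg = 27.82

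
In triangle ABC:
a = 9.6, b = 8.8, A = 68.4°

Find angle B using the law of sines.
a/sin(A) = b/sin(B)  ⇒  sin(B) = b·sin(A)/a = 8.8·sin(68.4°)/9.6
sin(68.4°) ≈ 0.929776
sin(B) ≈ 8.8·0.929776/9.6 ≈ 8.18203/9.6 ≈ 0.852295
B = arcsin(0.852295) ≈ 58.4622°
(Since b ≤ a we need B ≤ A, so the obtuse alternative 180° − 58.4622° ≈ 121.538° is rejected.)

B = 58.46°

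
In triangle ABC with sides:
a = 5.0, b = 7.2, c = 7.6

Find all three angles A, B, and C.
Law of cosines for each angle (a² = 25, b² = 51.84, c² = 57.76):
cos(A) = (b² + c² − a²)/(2bc) = (51.84 + 57.76 − 25)/(2·7.2·7.6) = 84.6/109.44 ≈ 0.773026  ⇒  A ≈ 39.3736°
cos(B) = (a² + c² − b²)/(2ac) = (25 + 57.76 − 51.84)/(2·5.0·7.6) = 30.92/76 ≈ 0.406842  ⇒  B ≈ 65.9934°
cos(C) = (a² + b² − c²)/(2ab) = (25 + 51.84 − 57.76)/(2·5.0·7.2) = 19.08/72 ≈ 0.265  ⇒  C ≈ 74.633°
Check: A + B + C ≈ 180°

A = 39.37°, B = 65.99°, C = 74.63°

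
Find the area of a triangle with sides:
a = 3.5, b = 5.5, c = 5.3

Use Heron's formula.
s = (3.5 + 5.5 + 5.3)/2 = 14.3/2 = 7.15
s − a = 3.65, s − b = 1.65, s − c = 1.85
s(s−a)(s−b)(s−c) = 7.15·3.65·1.65·1.85 ≈ 79.6626
Area = √79.6626 ≈ 8.92539

Area = 8.925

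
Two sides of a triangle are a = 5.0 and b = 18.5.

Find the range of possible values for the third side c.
Triangle inequality: |a − b| < c < a + b
|a − b| = |5.0 − 18.5| = 13.5
a + b = 5.0 + 18.5 = 23.5

13.5 < c < 23.5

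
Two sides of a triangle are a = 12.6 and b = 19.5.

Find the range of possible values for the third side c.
Triangle inequality: |a − b| < c < a + b
|a − b| = |12.6 − 19.5| = 6.9
a + b = 12.6 + 19.5 = 32.1

6.9 < c < 32.1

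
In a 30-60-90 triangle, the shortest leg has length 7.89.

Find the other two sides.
In a 30-60-90 triangle the sides are in ratio 1 : √3 : 2 (short leg : long leg : hypotenuse).
Long leg = 7.89·√3 ≈ 7.89·1.73205 ≈ 13.6659
Hypotenuse = 2·7.89 = 15.78

Long leg = 7.89√3 = 13.67, Hypotenuse = 15.78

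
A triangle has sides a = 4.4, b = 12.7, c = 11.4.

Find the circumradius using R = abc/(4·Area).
First find the area with Heron's formula.
s = (4.4 + 12.7 + 11.4)/2 = 14.25
Area = √(s(s−a)(s−b)(s−c)) = √(14.25·9.85·1.55·2.85) ≈ √620.051 ≈ 24.9008
abc = 4.4·12.7·11.4 = 637.032
R = abc/(4·Area) ≈ 637.032/(4·24.9008) = 637.032/99.6033 ≈ 6.39569

R = 6.396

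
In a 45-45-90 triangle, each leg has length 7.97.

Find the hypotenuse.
In a 45-45-90 triangle the sides are in ratio 1 : 1 : √2, so hypotenuse = leg·√2.
Hypotenuse = 7.97·√2 ≈ 7.97·1.41421 ≈ 11.2713

Hypotenuse = 7.97√2 = 11.27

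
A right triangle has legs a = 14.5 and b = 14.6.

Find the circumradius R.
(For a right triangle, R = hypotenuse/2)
Hypotenuse c = √(a² + b²) = √(210.25 + 213.16) = √423.41 ≈ 20.5769
R = c/2 ≈ 20.5769/2 ≈ 10.2885

R = 10.29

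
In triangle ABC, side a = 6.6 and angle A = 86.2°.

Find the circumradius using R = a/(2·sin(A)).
R = a/(2·sin(A)) = 6.6/(2·sin(86.2°))
sin(86.2°) ≈ 0.997801
R ≈ 6.6/(2·0.997801) = 6.6/1.9956 ≈ 3.30727

R = 3.307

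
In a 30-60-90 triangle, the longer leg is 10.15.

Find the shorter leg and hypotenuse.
In a 30-60-90 triangle the sides are in ratio 1 : √3 : 2, so short leg = long leg/√3 and hypotenuse = 2·(short leg).
Short leg = 10.15/√3 ≈ 10.15/1.73205 ≈ 5.86011
Hypotenuse = 2·5.86011 ≈ 11.7202

Short leg = 5.86, Hypotenuse = 11.72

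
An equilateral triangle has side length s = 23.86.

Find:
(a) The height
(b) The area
(a) The height splits the triangle into two 30-60-90 halves: h = s·√3/2 = 23.86·1.73205/2 ≈ 41.3267/2 ≈ 20.6634
(b) Area = (√3/4)·s² = (√3/4)·23.86² = (√3/4)·569.2996 ≈ 0.433013·569.2996 ≈ 246.514

Height = 20.66, Area = 246.5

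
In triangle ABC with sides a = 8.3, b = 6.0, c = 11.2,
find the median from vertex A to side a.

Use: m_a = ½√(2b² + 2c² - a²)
m_a = ½√(2·6.0² + 2·11.2² − 8.3²) = ½√(2·36 + 2·125.44 − 68.89) = ½√(72 + 250.88 − 68.89) = ½√253.99
√253.99 ≈ 15.9371, so m_a ≈ 7.96853

m_a = 7.969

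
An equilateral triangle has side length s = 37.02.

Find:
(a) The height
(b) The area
(a) The height splits the triangle into two 30-60-90 halves: h = s·√3/2 = 37.02·1.73205/2 ≈ 64.1205/2 ≈ 32.0603
(b) Area = (√3/4)·s² = (√3/4)·37.02² = (√3/4)·1370.4804 ≈ 0.433013·1370.4804 ≈ 593.435

Height = 32.06, Area = 593.4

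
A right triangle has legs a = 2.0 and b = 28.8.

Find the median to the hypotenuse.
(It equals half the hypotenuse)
Hypotenuse c = √(a² + b²) = √(4 + 829.44) = √833.44 ≈ 28.8694
Median to hypotenuse = c/2 ≈ 28.8694/2 ≈ 14.4347

Median = 14.43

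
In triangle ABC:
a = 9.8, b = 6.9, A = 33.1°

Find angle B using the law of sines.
a/sin(A) = b/sin(B)  ⇒  sin(B) = b·sin(A)/a = 6.9·sin(33.1°)/9.8
sin(33.1°) ≈ 0.546102
sin(B) ≈ 6.9·0.546102/9.8 ≈ 3.7681/9.8 ≈ 0.3845
B = arcsin(0.3845) ≈ 22.6127°
(Since b ≤ a we need B ≤ A, so the obtuse alternative 180° − 22.6127° ≈ 157.387° is rejected.)

B = 22.61°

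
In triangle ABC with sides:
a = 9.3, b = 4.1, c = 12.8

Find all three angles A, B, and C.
Law of cosines for each angle (a² = 86.49, b² = 16.81, c² = 163.84):
cos(A) = (b² + c² − a²)/(2bc) = (16.81 + 163.84 − 86.49)/(2·4.1·12.8) = 94.16/104.96 ≈ 0.897104  ⇒  A ≈ 26.2201°
cos(B) = (a² + c² − b²)/(2ac) = (86.49 + 163.84 − 16.81)/(2·9.3·12.8) = 233.52/238.08 ≈ 0.980847  ⇒  B ≈ 11.2319°
cos(C) = (a² + b² − c²)/(2ab) = (86.49 + 16.81 − 163.84)/(2·9.3·4.1) = -60.54/76.26 ≈ -0.793863  ⇒  C ≈ 142.548°
Check: A + B + C ≈ 180°

A = 26.22°, B = 11.23°, C = 142.5°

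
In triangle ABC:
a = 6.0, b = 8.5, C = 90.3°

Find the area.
Two sides and the included angle (SAS): A = ½·a·b·sin(C) = ½·6.0·8.5·sin(90.3°)
sin(90.3°) ≈ 0.999986
A ≈ ½·51·0.999986 = 25.5·0.999986 ≈ 25.4997

Area = 25.5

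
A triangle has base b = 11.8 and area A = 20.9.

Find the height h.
A = ½·b·h  ⇒  h = 2A/b = 2·20.9/11.8 = 41.8/11.8 ≈ 3.54237

h = 3.542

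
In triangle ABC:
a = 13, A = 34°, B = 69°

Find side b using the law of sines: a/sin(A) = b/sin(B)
a/sin(A) = b/sin(B)  ⇒  b = a·sin(B)/sin(A) = 13·sin(69°)/sin(34°)
sin(69°) ≈ 0.93358, sin(34°) ≈ 0.559193
b ≈ 13·0.93358/0.559193 ≈ 12.1365/0.559193 ≈ 21.7037

b = 21.7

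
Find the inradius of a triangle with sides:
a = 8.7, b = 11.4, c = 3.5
r = Area/s where s is the semi-perimeter.
s = (8.7 + 11.4 + 3.5)/2 = 23.6/2 = 11.8
Area = √(s(s−a)(s−b)(s−c)) = √(11.8·3.1·0.4·8.3) ≈ √121.446 ≈ 11.0202
r ≈ 11.0202/11.8 ≈ 0.933918

r = 0.9339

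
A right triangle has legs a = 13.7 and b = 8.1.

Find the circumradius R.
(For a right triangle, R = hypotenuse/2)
Hypotenuse c = √(a² + b²) = √(187.69 + 65.61) = √253.3 ≈ 15.9154
R = c/2 ≈ 15.9154/2 ≈ 7.9577

R = 7.958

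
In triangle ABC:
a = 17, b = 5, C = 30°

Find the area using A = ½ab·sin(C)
A = ½·a·b·sin(C) = ½·17·5·sin(30°)
sin(30°) ≈ 0.5
A ≈ ½·85·0.5 = 42.5·0.5 ≈ 21.25

Area = 21.25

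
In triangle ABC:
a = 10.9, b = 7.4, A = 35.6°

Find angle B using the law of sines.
a/sin(A) = b/sin(B)  ⇒  sin(B) = b·sin(A)/a = 7.4·sin(35.6°)/10.9
sin(35.6°) ≈ 0.582123
sin(B) ≈ 7.4·0.582123/10.9 ≈ 4.30771/10.9 ≈ 0.395203
B = arcsin(0.395203) ≈ 23.2786°
(Since b ≤ a we need B ≤ A, so the obtuse alternative 180° − 23.2786° ≈ 156.721° is rejected.)

B = 23.28°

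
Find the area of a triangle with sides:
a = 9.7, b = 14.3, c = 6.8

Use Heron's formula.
s = (9.7 + 14.3 + 6.8)/2 = 30.8/2 = 15.4
s − a = 5.7, s − b = 1.1, s − c = 8.6
s(s−a)(s−b)(s−c) = 15.4·5.7·1.1·8.6 ≈ 830.399
Area = √830.399 ≈ 28.8166

Area = 28.82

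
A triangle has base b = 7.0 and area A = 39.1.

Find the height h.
A = ½·b·h  ⇒  h = 2A/b = 2·39.1/7.0 = 78.2/7.0 ≈ 11.1714

h = 11.17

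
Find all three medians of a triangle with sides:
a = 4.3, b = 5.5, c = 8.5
Median formula: m_a = ½√(2b² + 2c² − a²) (and cyclically). a² = 18.49, b² = 30.25, c² = 72.25.
m_a = ½√(2·30.25 + 2·72.25 − 18.49) = ½√186.51 ≈ ½·13.6569 ≈ 6.82843
m_b = ½√(2·18.49 + 2·72.25 − 30.25) = ½√151.23 ≈ ½·12.2976 ≈ 6.14878
m_c = ½√(2·18.49 + 2·30.25 − 72.25) = ½√25.23 ≈ ½·5.02295 ≈ 2.51147

m_a = 6.828, m_b = 6.149, m_c = 2.511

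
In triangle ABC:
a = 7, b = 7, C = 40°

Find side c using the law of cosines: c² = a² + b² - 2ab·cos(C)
c² = 7² + 7² − 2·7·7·cos(40°)
cos(40°) ≈ 0.766044
c² ≈ 49 + 49 − 98·(0.766044) ≈ 98 − 75.0724 ≈ 22.9276
c ≈ √22.9276 ≈ 4.78828

c = 4.788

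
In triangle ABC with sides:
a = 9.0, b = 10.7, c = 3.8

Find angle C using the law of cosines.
c² = a² + b² − 2ab·cos(C)  ⇒  cos(C) = (a² + b² − c²)/(2ab)
cos(C) = (9.0² + 10.7² − 3.8²)/(2·9.0·10.7) = (81 + 114.49 − 14.44)/192.6 = 181.05/192.6 ≈ 0.940031
C = arccos(0.940031) ≈ 19.9432°

C = 19.94°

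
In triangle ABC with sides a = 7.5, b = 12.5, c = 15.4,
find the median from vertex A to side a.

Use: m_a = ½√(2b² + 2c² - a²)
m_a = ½√(2·12.5² + 2·15.4² − 7.5²) = ½√(2·156.25 + 2·237.16 − 56.25) = ½√(312.5 + 474.32 − 56.25) = ½√730.57
√730.57 ≈ 27.0291, so m_a ≈ 13.5145

m_a = 13.51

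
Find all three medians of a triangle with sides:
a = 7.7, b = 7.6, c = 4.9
Median formula: m_a = ½√(2b² + 2c² − a²) (and cyclically). a² = 59.29, b² = 57.76, c² = 24.01.
m_a = ½√(2·57.76 + 2·24.01 − 59.29) = ½√104.25 ≈ ½·10.2103 ≈ 5.10514
m_b = ½√(2·59.29 + 2·24.01 − 57.76) = ½√108.84 ≈ ½·10.4326 ≈ 5.21632
m_c = ½√(2·59.29 + 2·57.76 − 24.01) = ½√210.09 ≈ ½·14.4945 ≈ 7.24724

m_a = 5.105, m_b = 5.216, m_c = 7.247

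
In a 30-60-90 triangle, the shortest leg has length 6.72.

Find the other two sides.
In a 30-60-90 triangle the sides are in ratio 1 : √3 : 2 (short leg : long leg : hypotenuse).
Long leg = 6.72·√3 ≈ 6.72·1.73205 ≈ 11.6394
Hypotenuse = 2·6.72 = 13.44

Long leg = 6.72√3 = 11.64, Hypotenuse = 13.44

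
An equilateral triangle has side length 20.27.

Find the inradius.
r = Area/s with s the semi-perimeter.
Area = (√3/4)·20.27² = (√3/4)·410.8729 ≈ 0.433013·410.8729 ≈ 177.913
s = 3·20.27/2 = 30.405
r ≈ 177.913/30.405 ≈ 5.85144
(Equivalently r = side/(2√3) = 20.27/3.4641 ≈ 5.85144.)

r = 5.851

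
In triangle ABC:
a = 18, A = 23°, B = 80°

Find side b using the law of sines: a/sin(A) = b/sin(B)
a/sin(A) = b/sin(B)  ⇒  b = a·sin(B)/sin(A) = 18·sin(80°)/sin(23°)
sin(80°) ≈ 0.984808, sin(23°) ≈ 0.390731
b ≈ 18·0.984808/0.390731 ≈ 17.7265/0.390731 ≈ 45.3676

b = 45.37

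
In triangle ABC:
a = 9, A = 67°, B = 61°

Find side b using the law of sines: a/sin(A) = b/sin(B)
a/sin(A) = b/sin(B)  ⇒  b = a·sin(B)/sin(A) = 9·sin(61°)/sin(67°)
sin(61°) ≈ 0.87462, sin(67°) ≈ 0.920505
b ≈ 9·0.87462/0.920505 ≈ 7.87158/0.920505 ≈ 8.55137

b = 8.551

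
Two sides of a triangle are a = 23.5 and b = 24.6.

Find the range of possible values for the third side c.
Triangle inequality: |a − b| < c < a + b
|a − b| = |23.5 − 24.6| = 1.1
a + b = 23.5 + 24.6 = 48.1

1.1 < c < 48.1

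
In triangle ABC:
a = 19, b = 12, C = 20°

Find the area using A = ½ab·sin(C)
A = ½·a·b·sin(C) = ½·19·12·sin(20°)
sin(20°) ≈ 0.34202
A ≈ ½·228·0.34202 = 114·0.34202 ≈ 38.9903

Area = 38.99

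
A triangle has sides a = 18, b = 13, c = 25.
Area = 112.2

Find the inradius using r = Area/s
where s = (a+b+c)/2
s = (18 + 13 + 25)/2 = 56/2 = 28
r = Area/s = 112.2/28 ≈ 4.00714

r = 4.007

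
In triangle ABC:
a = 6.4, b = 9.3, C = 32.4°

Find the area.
Two sides and the included angle (SAS): A = ½·a·b·sin(C) = ½·6.4·9.3·sin(32.4°)
sin(32.4°) ≈ 0.535827
A ≈ ½·59.52·0.535827 = 29.76·0.535827 ≈ 15.9462

Area = 15.95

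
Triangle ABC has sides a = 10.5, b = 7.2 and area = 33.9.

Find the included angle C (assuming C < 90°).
Area = ½·a·b·sin(C)  ⇒  sin(C) = 2·Area/(a·b) = 2·33.9/(10.5·7.2) = 67.8/75.6 ≈ 0.896825
C = arcsin(0.896825) ≈ 63.7439° (taking the acute solution since C < 90°)

C = 63.74°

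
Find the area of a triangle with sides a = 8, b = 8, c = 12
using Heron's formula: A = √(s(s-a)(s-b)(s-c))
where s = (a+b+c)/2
s = (8 + 8 + 12)/2 = 28/2 = 14
s − a = 6, s − b = 6, s − c = 2
s(s−a)(s−b)(s−c) = 14·6·6·2 = 1008
Area = √1008 ≈ 31.749

s = 14.0, Area = 31.75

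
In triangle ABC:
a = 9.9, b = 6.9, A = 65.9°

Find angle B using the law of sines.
a/sin(A) = b/sin(B)  ⇒  sin(B) = b·sin(A)/a = 6.9·sin(65.9°)/9.9
sin(65.9°) ≈ 0.912834
sin(B) ≈ 6.9·0.912834/9.9 ≈ 6.29856/9.9 ≈ 0.636218
B = arcsin(0.636218) ≈ 39.5104°
(Since b ≤ a we need B ≤ A, so the obtuse alternative 180° − 39.5104° ≈ 140.49° is rejected.)

B = 39.51°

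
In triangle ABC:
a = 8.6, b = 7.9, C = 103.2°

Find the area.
Two sides and the included angle (SAS): A = ½·a·b·sin(C) = ½·8.6·7.9·sin(103.2°)
sin(103.2°) ≈ 0.973579
A ≈ ½·67.94·0.973579 = 33.97·0.973579 ≈ 33.0725

Area = 33.07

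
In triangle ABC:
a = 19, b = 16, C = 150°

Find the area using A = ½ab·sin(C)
A = ½·a·b·sin(C) = ½·19·16·sin(150°)
sin(150°) ≈ 0.5
A ≈ ½·304·0.5 = 152·0.5 ≈ 76

Area = 76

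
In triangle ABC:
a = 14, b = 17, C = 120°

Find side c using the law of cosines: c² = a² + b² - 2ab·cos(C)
c² = 14² + 17² − 2·14·17·cos(120°)
cos(120°) ≈ -0.5
c² ≈ 196 + 289 − 476·(-0.5) ≈ 485 + 238 ≈ 723
c ≈ √723 ≈ 26.8887

c = 26.89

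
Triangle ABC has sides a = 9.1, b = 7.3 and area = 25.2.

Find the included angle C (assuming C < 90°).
Area = ½·a·b·sin(C)  ⇒  sin(C) = 2·Area/(a·b) = 2·25.2/(9.1·7.3) = 50.4/66.43 ≈ 0.758693
C = arcsin(0.758693) ≈ 49.3491° (taking the acute solution since C < 90°)

C = 49.35°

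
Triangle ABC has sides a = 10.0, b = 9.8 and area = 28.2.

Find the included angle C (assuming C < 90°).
Area = ½·a·b·sin(C)  ⇒  sin(C) = 2·Area/(a·b) = 2·28.2/(10.0·9.8) = 56.4/98 ≈ 0.57551
C = arcsin(0.57551) ≈ 35.1354° (taking the acute solution since C < 90°)

C = 35.14°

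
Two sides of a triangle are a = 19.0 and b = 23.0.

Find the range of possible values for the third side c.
Triangle inequality: |a − b| < c < a + b
|a − b| = |19.0 − 23.0| = 4
a + b = 19.0 + 23.0 = 42

4 < c < 42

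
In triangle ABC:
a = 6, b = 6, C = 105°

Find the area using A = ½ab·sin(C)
A = ½·a·b·sin(C) = ½·6·6·sin(105°)
sin(105°) ≈ 0.965926
A ≈ ½·36·0.965926 = 18·0.965926 ≈ 17.3867

Area = 17.39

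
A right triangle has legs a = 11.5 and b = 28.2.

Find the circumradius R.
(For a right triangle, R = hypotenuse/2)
Hypotenuse c = √(a² + b²) = √(132.25 + 795.24) = √927.49 ≈ 30.4547
R = c/2 ≈ 30.4547/2 ≈ 15.2274

R = 15.23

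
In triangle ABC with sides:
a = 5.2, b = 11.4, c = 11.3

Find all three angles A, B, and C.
Law of cosines for each angle (a² = 27.04, b² = 129.96, c² = 127.69):
cos(A) = (b² + c² − a²)/(2bc) = (129.96 + 127.69 − 27.04)/(2·11.4·11.3) = 230.61/257.64 ≈ 0.895086  ⇒  A ≈ 26.4805°
cos(B) = (a² + c² − b²)/(2ac) = (27.04 + 127.69 − 129.96)/(2·5.2·11.3) = 24.77/117.52 ≈ 0.210773  ⇒  B ≈ 77.8324°
cos(C) = (a² + b² − c²)/(2ab) = (27.04 + 129.96 − 127.69)/(2·5.2·11.4) = 29.31/118.56 ≈ 0.247217  ⇒  C ≈ 75.6871°
Check: A + B + C ≈ 180°

A = 26.48°, B = 77.83°, C = 75.69°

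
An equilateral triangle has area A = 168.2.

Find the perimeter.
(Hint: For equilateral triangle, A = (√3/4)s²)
A = (√3/4)s²  ⇒  s² = 4A/√3 = 4·168.2/√3 = 672.8/1.73205 ≈ 388.441
s ≈ √388.441 ≈ 19.7089
Perimeter = 3s ≈ 3·19.7089 ≈ 59.1267

Perimeter = 59.13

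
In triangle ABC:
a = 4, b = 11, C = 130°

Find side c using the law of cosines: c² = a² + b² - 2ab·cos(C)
c² = 4² + 11² − 2·4·11·cos(130°)
cos(130°) ≈ -0.642788
c² ≈ 16 + 121 − 88·(-0.642788) ≈ 137 + 56.5653 ≈ 193.565
c ≈ √193.565 ≈ 13.9128

c = 13.91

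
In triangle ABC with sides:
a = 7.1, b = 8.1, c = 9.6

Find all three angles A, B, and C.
Law of cosines for each angle (a² = 50.41, b² = 65.61, c² = 92.16):
cos(A) = (b² + c² − a²)/(2bc) = (65.61 + 92.16 − 50.41)/(2·8.1·9.6) = 107.36/155.52 ≈ 0.690329  ⇒  A ≈ 46.3438°
cos(B) = (a² + c² − b²)/(2ac) = (50.41 + 92.16 − 65.61)/(2·7.1·9.6) = 76.96/136.32 ≈ 0.564554  ⇒  B ≈ 55.6287°
cos(C) = (a² + b² − c²)/(2ab) = (50.41 + 65.61 − 92.16)/(2·7.1·8.1) = 23.86/115.02 ≈ 0.207442  ⇒  C ≈ 78.0275°
Check: A + B + C ≈ 180°

A = 46.34°, B = 55.63°, C = 78.03°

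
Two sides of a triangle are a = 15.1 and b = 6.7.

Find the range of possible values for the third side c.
Triangle inequality: |a − b| < c < a + b
|a − b| = |15.1 − 6.7| = 8.4
a + b = 15.1 + 6.7 = 21.8

8.4 < c < 21.8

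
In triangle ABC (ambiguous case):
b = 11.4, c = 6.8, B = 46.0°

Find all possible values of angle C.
b/sin(B) = c/sin(C)  ⇒  sin(C) = c·sin(B)/b = 6.8·sin(46.0°)/11.4
sin(46.0°) ≈ 0.71934
sin(C) ≈ 6.8·0.71934/11.4 ≈ 4.89151/11.4 ≈ 0.42908
Candidate 1: C₁ = arcsin(0.42908) ≈ 25.4092°  →  A = 180° − 46.0° − 25.4092° ≈ 108.591° > 0, valid
Candidate 2: C₂ = 180° − C₁ ≈ 154.591°  →  A = 180° − 46.0° − 154.591° ≈ -20.5908° ≤ 0, not a valid triangle

C = 25.41° (one solution)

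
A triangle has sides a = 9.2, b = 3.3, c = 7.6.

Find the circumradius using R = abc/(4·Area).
First find the area with Heron's formula.
s = (9.2 + 3.3 + 7.6)/2 = 10.05
Area = √(s(s−a)(s−b)(s−c)) = √(10.05·0.85·6.75·2.45) ≈ √141.272 ≈ 11.8858
abc = 9.2·3.3·7.6 = 230.736
R = abc/(4·Area) ≈ 230.736/(4·11.8858) = 230.736/47.5431 ≈ 4.8532

R = 4.853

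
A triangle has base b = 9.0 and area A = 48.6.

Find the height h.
A = ½·b·h  ⇒  h = 2A/b = 2·48.6/9.0 = 97.2/9.0 ≈ 10.8

h = 10.8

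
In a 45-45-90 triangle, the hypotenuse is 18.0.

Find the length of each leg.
In a 45-45-90 triangle hypotenuse = leg·√2, so leg = hypotenuse/√2.
Leg = 18.0/√2 ≈ 18.0/1.41421 ≈ 12.7279

Each leg = 12.73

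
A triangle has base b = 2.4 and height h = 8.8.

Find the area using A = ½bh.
A = ½·b·h = ½·2.4·8.8 = ½·21.12 = 10.56

Area = 10.56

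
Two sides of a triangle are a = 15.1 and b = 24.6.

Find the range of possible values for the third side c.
Triangle inequality: |a − b| < c < a + b
|a − b| = |15.1 − 24.6| = 9.5
a + b = 15.1 + 24.6 = 39.7

9.5 < c < 39.7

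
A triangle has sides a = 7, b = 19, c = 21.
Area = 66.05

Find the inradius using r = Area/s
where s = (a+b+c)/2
s = (7 + 19 + 21)/2 = 47/2 = 23.5
r = Area/s = 66.05/23.5 ≈ 2.81064

r = 2.811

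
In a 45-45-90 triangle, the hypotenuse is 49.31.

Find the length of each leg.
In a 45-45-90 triangle hypotenuse = leg·√2, so leg = hypotenuse/√2.
Leg = 49.31/√2 ≈ 49.31/1.41421 ≈ 34.8674

Each leg = 34.87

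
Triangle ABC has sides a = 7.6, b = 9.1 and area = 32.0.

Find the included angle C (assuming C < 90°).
Area = ½·a·b·sin(C)  ⇒  sin(C) = 2·Area/(a·b) = 2·32.0/(7.6·9.1) = 64/69.16 ≈ 0.92539
C = arcsin(0.92539) ≈ 67.7273° (taking the acute solution since C < 90°)

C = 67.73°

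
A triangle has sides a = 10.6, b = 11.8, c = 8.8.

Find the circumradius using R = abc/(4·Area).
First find the area with Heron's formula.
s = (10.6 + 11.8 + 8.8)/2 = 15.6
Area = √(s(s−a)(s−b)(s−c)) = √(15.6·5·3.8·6.8) ≈ √2015.52 ≈ 44.8945
abc = 10.6·11.8·8.8 = 1100.704
R = abc/(4·Area) ≈ 1100.704/(4·44.8945) = 1100.704/179.578 ≈ 6.12939

R = 6.129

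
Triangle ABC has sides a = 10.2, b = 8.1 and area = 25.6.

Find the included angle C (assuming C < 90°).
Area = ½·a·b·sin(C)  ⇒  sin(C) = 2·Area/(a·b) = 2·25.6/(10.2·8.1) = 51.2/82.62 ≈ 0.619705
C = arcsin(0.619705) ≈ 38.2946° (taking the acute solution since C < 90°)

C = 38.29°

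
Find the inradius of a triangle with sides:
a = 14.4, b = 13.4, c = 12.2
r = Area/s where s is the semi-perimeter.
s = (14.4 + 13.4 + 12.2)/2 = 40/2 = 20
Area = √(s(s−a)(s−b)(s−c)) = √(20·5.6·6.6·7.8) ≈ √5765.76 ≈ 75.9326
r ≈ 75.9326/20 ≈ 3.79663

r = 3.797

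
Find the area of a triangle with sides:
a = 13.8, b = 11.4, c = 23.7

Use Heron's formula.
s = (13.8 + 11.4 + 23.7)/2 = 48.9/2 = 24.45
s − a = 10.65, s − b = 13.05, s − c = 0.75
s(s−a)(s−b)(s−c) = 24.45·10.65·13.05·0.75 ≈ 2548.59
Area = √2548.59 ≈ 50.4836

Area = 50.48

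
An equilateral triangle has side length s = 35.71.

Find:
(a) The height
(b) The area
(a) The height splits the triangle into two 30-60-90 halves: h = s·√3/2 = 35.71·1.73205/2 ≈ 61.8515/2 ≈ 30.9258
(b) Area = (√3/4)·s² = (√3/4)·35.71² = (√3/4)·1275.2041 ≈ 0.433013·1275.2041 ≈ 552.18

Height = 30.93, Area = 552.2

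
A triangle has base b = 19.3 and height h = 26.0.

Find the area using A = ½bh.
A = ½·b·h = ½·19.3·26.0 = ½·501.8 = 250.9

Area = 250.9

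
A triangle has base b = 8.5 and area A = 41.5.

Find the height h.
A = ½·b·h  ⇒  h = 2A/b = 2·41.5/8.5 = 83/8.5 ≈ 9.76471

h = 9.765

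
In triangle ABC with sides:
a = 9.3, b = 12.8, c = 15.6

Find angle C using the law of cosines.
c² = a² + b² − 2ab·cos(C)  ⇒  cos(C) = (a² + b² − c²)/(2ab)
cos(C) = (9.3² + 12.8² − 15.6²)/(2·9.3·12.8) = (86.49 + 163.84 − 243.36)/238.08 = 6.97/238.08 ≈ 0.0292759
C = arccos(0.0292759) ≈ 88.3224°

C = 88.32°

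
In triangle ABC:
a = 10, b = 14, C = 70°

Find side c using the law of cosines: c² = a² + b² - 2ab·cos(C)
c² = 10² + 14² − 2·10·14·cos(70°)
cos(70°) ≈ 0.34202
c² ≈ 100 + 196 − 280·(0.34202) ≈ 296 − 95.7656 ≈ 200.234
c ≈ √200.234 ≈ 14.1504

c = 14.15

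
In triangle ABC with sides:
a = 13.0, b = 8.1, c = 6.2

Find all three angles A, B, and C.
Law of cosines for each angle (a² = 169, b² = 65.61, c² = 38.44):
cos(A) = (b² + c² − a²)/(2bc) = (65.61 + 38.44 − 169)/(2·8.1·6.2) = -64.95/100.44 ≈ -0.646655  ⇒  A ≈ 130.29°
cos(B) = (a² + c² − b²)/(2ac) = (169 + 38.44 − 65.61)/(2·13.0·6.2) = 141.83/161.2 ≈ 0.879839  ⇒  B ≈ 28.3771°
cos(C) = (a² + b² − c²)/(2ab) = (169 + 65.61 − 38.44)/(2·13.0·8.1) = 196.17/210.6 ≈ 0.931481  ⇒  C ≈ 21.3331°
Check: A + B + C ≈ 180°

A = 130.3°, B = 28.38°, C = 21.33°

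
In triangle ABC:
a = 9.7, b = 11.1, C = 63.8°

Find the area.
Two sides and the included angle (SAS): A = ½·a·b·sin(C) = ½·9.7·11.1·sin(63.8°)
sin(63.8°) ≈ 0.897258
A ≈ ½·107.67·0.897258 = 53.835·0.897258 ≈ 48.3039

Area = 48.3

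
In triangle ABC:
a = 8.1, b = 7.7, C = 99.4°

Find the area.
Two sides and the included angle (SAS): A = ½·a·b·sin(C) = ½·8.1·7.7·sin(99.4°)
sin(99.4°) ≈ 0.986572
A ≈ ½·62.37·0.986572 = 31.185·0.986572 ≈ 30.7663

Area = 30.77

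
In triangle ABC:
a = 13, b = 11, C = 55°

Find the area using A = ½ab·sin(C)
A = ½·a·b·sin(C) = ½·13·11·sin(55°)
sin(55°) ≈ 0.819152
A ≈ ½·143·0.819152 = 71.5·0.819152 ≈ 58.5694

Area = 58.57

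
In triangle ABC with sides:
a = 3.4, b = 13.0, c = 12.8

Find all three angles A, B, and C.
Law of cosines for each angle (a² = 11.56, b² = 169, c² = 163.84):
cos(A) = (b² + c² − a²)/(2bc) = (169 + 163.84 − 11.56)/(2·13.0·12.8) = 321.28/332.8 ≈ 0.965385  ⇒  A ≈ 15.1193°
cos(B) = (a² + c² − b²)/(2ac) = (11.56 + 163.84 − 169)/(2·3.4·12.8) = 6.4/87.04 ≈ 0.0735294  ⇒  B ≈ 85.7833°
cos(C) = (a² + b² − c²)/(2ab) = (11.56 + 169 − 163.84)/(2·3.4·13.0) = 16.72/88.4 ≈ 0.18914  ⇒  C ≈ 79.0974°
Check: A + B + C ≈ 180°

A = 15.12°, B = 85.78°, C = 79.1°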